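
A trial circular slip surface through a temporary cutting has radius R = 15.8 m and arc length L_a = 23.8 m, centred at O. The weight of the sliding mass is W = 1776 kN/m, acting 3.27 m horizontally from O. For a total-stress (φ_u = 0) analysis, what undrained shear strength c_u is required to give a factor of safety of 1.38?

FS = c_u·L_a·R / (W·d), so c_u = FS·W·d / (L_a·R).
c_u = 1.38·1776·3.27 / (23.80·15.8) = 8014.4 / 376.04 = 21.31 kPa

c_u = 21.3 kPa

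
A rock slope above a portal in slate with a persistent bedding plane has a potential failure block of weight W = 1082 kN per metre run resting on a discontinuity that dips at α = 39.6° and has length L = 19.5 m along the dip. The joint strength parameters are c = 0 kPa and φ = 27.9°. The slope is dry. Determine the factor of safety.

Resolving the block weight along and normal to the plane and applying the Mohr–Coulomb strength on the joint:
N' = W cosα = 1082·cos39.6° = 833.7 kN/m
Driving force T = W sinα = 1082·sin39.6° = 689.7 kN/m
Resisting force R = c·L + N'·tanφ = 0·19.5 + 833.7·tan27.9° = 0.0 + 441.4 = 441.4 kN/m
FS = R / T = 441.4 / 689.7 = 0.640

FS = 0.64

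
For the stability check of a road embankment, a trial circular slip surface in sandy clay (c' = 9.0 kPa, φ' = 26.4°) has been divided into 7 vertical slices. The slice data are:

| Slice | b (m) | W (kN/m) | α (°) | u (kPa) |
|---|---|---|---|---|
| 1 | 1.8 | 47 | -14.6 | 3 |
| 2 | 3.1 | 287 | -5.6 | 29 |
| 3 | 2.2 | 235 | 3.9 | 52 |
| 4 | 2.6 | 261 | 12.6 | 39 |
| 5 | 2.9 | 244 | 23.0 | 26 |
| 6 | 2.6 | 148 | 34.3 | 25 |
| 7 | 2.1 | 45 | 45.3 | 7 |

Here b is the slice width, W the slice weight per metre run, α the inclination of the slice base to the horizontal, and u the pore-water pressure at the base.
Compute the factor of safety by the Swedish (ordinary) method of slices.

FS = 2.14

Ordinary method of slices: FS = Σ[c'·Δl_i + (W_i cosα_i − u_i·Δl_i)·tanφ'] / Σ W_i sinα_i, with Δl_i = b_i / cosα_i.
Slice 1: Δl = 1.8/cos(-14.6°) = 1.860 m; N'_1 = 47·cos(-14.6°) − 3·1.860 = 39.9; c'Δl = 16.74; W sinα = -11.8
Slice 2: Δl = 3.1/cos(-5.6°) = 3.115 m; N'_2 = 287·cos(-5.6°) − 29·3.115 = 195.3; c'Δl = 28.03; W sinα = -28.0
Slice 3: Δl = 2.2/cos3.9° = 2.205 m; N'_3 = 235·cos3.9° − 52·2.205 = 119.8; c'Δl = 19.85; W sinα = 16.0
Slice 4: Δl = 2.6/cos12.6° = 2.664 m; N'_4 = 261·cos12.6° − 39·2.664 = 150.8; c'Δl = 23.98; W sinα = 56.9
Slice 5: Δl = 2.9/cos23.0° = 3.150 m; N'_5 = 244·cos23.0° − 26·3.150 = 142.7; c'Δl = 28.35; W sinα = 95.3
Slice 6: Δl = 2.6/cos34.3° = 3.147 m; N'_6 = 148·cos34.3° − 25·3.147 = 43.6; c'Δl = 28.33; W sinα = 83.4
Slice 7: Δl = 2.1/cos45.3° = 2.986 m; N'_7 = 45·cos45.3° − 7·2.986 = 10.8; c'Δl = 26.87; W sinα = 32.0
Σc'Δl = 172.1 kN/m; ΣN' = 702.8 kN/m; ΣW sinα = 243.8 kN/m
Resisting = 172.1 + 702.8·tan26.4° = 172.1 + 348.9 = 521.0 kN/m
FS = 521.0 / 243.8 = 2.137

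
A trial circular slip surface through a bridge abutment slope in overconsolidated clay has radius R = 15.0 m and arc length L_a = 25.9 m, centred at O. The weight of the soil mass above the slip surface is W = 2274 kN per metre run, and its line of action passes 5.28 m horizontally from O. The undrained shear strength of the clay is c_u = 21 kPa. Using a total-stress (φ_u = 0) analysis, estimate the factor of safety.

Taking moments about the centre O, the resisting moment is provided by the undrained shear strength acting along the arc:
M_R = c_u·L_a·R = 21·25.90·15.0 = 8158.5 kN·m/m
M_D = W·d = 2274·5.28 = 12006.7 kN·m/m
FS = M_R / M_D = 8158.5 / 12006.7 = 0.679

FS = 0.68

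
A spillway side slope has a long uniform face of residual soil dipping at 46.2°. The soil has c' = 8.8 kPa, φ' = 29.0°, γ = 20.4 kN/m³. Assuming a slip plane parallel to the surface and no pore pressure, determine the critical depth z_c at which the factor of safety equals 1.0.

z_c = 1.84 m

Setting FS = 1.00 in FS = [c' + γz cos²β tanφ'] / [γz sinβ cosβ] and solving for z:
z = c' / [γ cosβ (FS·sinβ − cosβ·tanφ')]
  = 8.8 / [20.4·cos46.2°·(1.00·sin46.2° − cos46.2°·tan29.0°)]
  = 8.8 / [20.4·0.6921·(1.00·0.7218 − 0.6921·0.5543)]
  = 8.8 / 4.7739 = 1.843 m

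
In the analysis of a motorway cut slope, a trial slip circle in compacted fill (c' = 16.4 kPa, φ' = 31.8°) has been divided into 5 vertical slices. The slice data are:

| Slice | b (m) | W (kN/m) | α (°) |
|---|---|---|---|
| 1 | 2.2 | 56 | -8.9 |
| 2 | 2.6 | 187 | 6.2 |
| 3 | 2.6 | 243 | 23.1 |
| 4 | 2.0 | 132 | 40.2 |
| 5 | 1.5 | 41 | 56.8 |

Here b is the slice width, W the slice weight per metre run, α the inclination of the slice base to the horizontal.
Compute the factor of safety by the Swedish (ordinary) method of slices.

FS = 2.55

Ordinary method of slices: FS = Σ[c'·Δl_i + (W_i cosα_i)·tanφ'] / Σ W_i sinα_i, with Δl_i = b_i / cosα_i.
Slice 1: Δl = 2.2/cos(-8.9°) = 2.227 m; N'_1 = 56·cos(-8.9°) = 55.3; c'Δl = 36.52; W sinα = -8.7
Slice 2: Δl = 2.6/cos6.2° = 2.615 m; N'_2 = 187·cos6.2° = 185.9; c'Δl = 42.89; W sinα = 20.2
Slice 3: Δl = 2.6/cos23.1° = 2.827 m; N'_3 = 243·cos23.1° = 223.5; c'Δl = 46.36; W sinα = 95.3
Slice 4: Δl = 2.0/cos40.2° = 2.619 m; N'_4 = 132·cos40.2° = 100.8; c'Δl = 42.94; W sinα = 85.2
Slice 5: Δl = 1.5/cos56.8° = 2.739 m; N'_5 = 41·cos56.8° = 22.5; c'Δl = 44.93; W sinα = 34.3
Σc'Δl = 213.6 kN/m; ΣN' = 588.0 kN/m; ΣW sinα = 226.4 kN/m
Resisting = 213.6 + 588.0·tan31.8° = 213.6 + 364.6 = 578.2 kN/m
FS = 578.2 / 226.4 = 2.554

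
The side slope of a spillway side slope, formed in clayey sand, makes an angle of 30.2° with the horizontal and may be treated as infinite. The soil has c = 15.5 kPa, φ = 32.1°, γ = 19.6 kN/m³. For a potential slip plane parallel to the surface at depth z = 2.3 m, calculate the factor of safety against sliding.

FS = 1.87

For an infinite slope with a slip plane parallel to the surface (no pore pressure): FS = [c + γz cos²β tanφ] / [γz sinβ cosβ].
γz = 19.6·2.3 = 45.08 kN/m²
Numerator = 15.5 + 45.08·cos²30.2°·tan32.1° = 15.5 + 45.08·0.7470·0.6273 = 36.623 kPa
Denominator = 45.08·sin30.2°·cos30.2° = 45.08·0.5030·0.8643 = 19.598 kPa
FS = 36.623 / 19.598 = 1.869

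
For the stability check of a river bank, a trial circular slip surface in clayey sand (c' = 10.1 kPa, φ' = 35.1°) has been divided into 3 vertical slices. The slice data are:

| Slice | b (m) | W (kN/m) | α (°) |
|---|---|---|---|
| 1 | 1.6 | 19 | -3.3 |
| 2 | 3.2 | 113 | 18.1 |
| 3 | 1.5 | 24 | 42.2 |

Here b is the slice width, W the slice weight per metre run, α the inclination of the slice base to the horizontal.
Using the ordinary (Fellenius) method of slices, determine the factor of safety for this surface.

FS = 3.43

Ordinary method of slices: FS = Σ[c'·Δl_i + (W_i cosα_i)·tanφ'] / Σ W_i sinα_i, with Δl_i = b_i / cosα_i.
Slice 1: Δl = 1.6/cos(-3.3°) = 1.603 m; N'_1 = 19·cos(-3.3°) = 19.0; c'Δl = 16.19; W sinα = -1.1
Slice 2: Δl = 3.2/cos18.1° = 3.367 m; N'_2 = 113·cos18.1° = 107.4; c'Δl = 34.00; W sinα = 35.1
Slice 3: Δl = 1.5/cos42.2° = 2.025 m; N'_3 = 24·cos42.2° = 17.8; c'Δl = 20.45; W sinα = 16.1
Σc'Δl = 70.6 kN/m; ΣN' = 144.2 kN/m; ΣW sinα = 50.1 kN/m
Resisting = 70.6 + 144.2·tan35.1° = 70.6 + 101.3 = 172.0 kN/m
FS = 172.0 / 50.1 = 3.430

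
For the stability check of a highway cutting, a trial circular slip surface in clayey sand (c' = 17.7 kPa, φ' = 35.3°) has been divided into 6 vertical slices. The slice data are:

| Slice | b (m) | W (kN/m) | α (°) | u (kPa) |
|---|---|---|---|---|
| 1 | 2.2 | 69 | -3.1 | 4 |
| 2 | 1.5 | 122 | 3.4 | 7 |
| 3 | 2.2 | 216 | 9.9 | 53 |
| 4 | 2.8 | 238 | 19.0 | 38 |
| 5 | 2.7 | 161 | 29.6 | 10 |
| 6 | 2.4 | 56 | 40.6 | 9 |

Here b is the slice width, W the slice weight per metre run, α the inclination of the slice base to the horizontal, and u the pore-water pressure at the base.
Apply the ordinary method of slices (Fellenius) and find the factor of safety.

FS = 2.66

Ordinary method of slices: FS = Σ[c'·Δl_i + (W_i cosα_i − u_i·Δl_i)·tanφ'] / Σ W_i sinα_i, with Δl_i = b_i / cosα_i.
Slice 1: Δl = 2.2/cos(-3.1°) = 2.203 m; N'_1 = 69·cos(-3.1°) − 4·2.203 = 60.1; c'Δl = 39.00; W sinα = -3.7
Slice 2: Δl = 1.5/cos3.4° = 1.503 m; N'_2 = 122·cos3.4° − 7·1.503 = 111.3; c'Δl = 26.60; W sinα = 7.2
Slice 3: Δl = 2.2/cos9.9° = 2.233 m; N'_3 = 216·cos9.9° − 53·2.233 = 94.4; c'Δl = 39.53; W sinα = 37.1
Slice 4: Δl = 2.8/cos19.0° = 2.961 m; N'_4 = 238·cos19.0° − 38·2.961 = 112.5; c'Δl = 52.42; W sinα = 77.5
Slice 5: Δl = 2.7/cos29.6° = 3.105 m; N'_5 = 161·cos29.6° − 10·3.105 = 108.9; c'Δl = 54.96; W sinα = 79.5
Slice 6: Δl = 2.4/cos40.6° = 3.161 m; N'_6 = 56·cos40.6° − 9·3.161 = 14.1; c'Δl = 55.95; W sinα = 36.4
Σc'Δl = 268.4 kN/m; ΣN' = 501.3 kN/m; ΣW sinα = 234.1 kN/m
Resisting = 268.4 + 501.3·tan35.3° = 268.4 + 354.9 = 623.4 kN/m
FS = 623.4 / 234.1 = 2.663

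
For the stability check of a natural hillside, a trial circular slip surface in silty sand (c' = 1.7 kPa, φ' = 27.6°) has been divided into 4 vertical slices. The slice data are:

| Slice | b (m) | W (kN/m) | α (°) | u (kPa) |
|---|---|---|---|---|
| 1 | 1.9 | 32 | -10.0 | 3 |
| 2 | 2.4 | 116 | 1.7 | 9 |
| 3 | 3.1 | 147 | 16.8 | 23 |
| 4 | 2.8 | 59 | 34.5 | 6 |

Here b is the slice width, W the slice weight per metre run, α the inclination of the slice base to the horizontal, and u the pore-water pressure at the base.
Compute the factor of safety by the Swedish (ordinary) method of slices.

FS = 1.77

Ordinary method of slices: FS = Σ[c'·Δl_i + (W_i cosα_i − u_i·Δl_i)·tanφ'] / Σ W_i sinα_i, with Δl_i = b_i / cosα_i.
Slice 1: Δl = 1.9/cos(-10.0°) = 1.929 m; N'_1 = 32·cos(-10.0°) − 3·1.929 = 25.7; c'Δl = 3.28; W sinα = -5.6
Slice 2: Δl = 2.4/cos1.7° = 2.401 m; N'_2 = 116·cos1.7° − 9·2.401 = 94.3; c'Δl = 4.08; W sinα = 3.4
Slice 3: Δl = 3.1/cos16.8° = 3.238 m; N'_3 = 147·cos16.8° − 23·3.238 = 66.2; c'Δl = 5.50; W sinα = 42.5
Slice 4: Δl = 2.8/cos34.5° = 3.398 m; N'_4 = 59·cos34.5° − 6·3.398 = 28.2; c'Δl = 5.78; W sinα = 33.4
Σc'Δl = 18.6 kN/m; ΣN' = 214.6 kN/m; ΣW sinα = 73.8 kN/m
Resisting = 18.6 + 214.6·tan27.6° = 18.6 + 112.2 = 130.8 kN/m
FS = 130.8 / 73.8 = 1.773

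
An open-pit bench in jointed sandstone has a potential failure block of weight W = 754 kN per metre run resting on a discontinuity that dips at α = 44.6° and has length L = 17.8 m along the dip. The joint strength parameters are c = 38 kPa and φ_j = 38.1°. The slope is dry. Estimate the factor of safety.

FS = 2.07

Resolving the block weight along and normal to the plane and applying the Mohr–Coulomb strength on the joint:
N' = W cosα = 754·cos44.6° = 536.9 kN/m
Driving force T = W sinα = 754·sin44.6° = 529.4 kN/m
Resisting force R = c·L + N'·tanφ_j = 38·17.8 + 536.9·tan38.1° = 676.4 + 421.0 = 1097.4 kN/m
FS = R / T = 1097.4 / 529.4 = 2.073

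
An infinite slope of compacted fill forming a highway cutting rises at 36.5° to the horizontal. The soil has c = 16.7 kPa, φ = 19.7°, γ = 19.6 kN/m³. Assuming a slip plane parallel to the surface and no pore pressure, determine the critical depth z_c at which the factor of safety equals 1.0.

Setting FS = 1.00 in FS = [c + γz cos²β tanφ] / [γz sinβ cosβ] and solving for z:
z = c / [γ cosβ (FS·sinβ − cosβ·tanφ)]
  = 16.7 / [19.6·cos36.5°·(1.00·sin36.5° − cos36.5°·tan19.7°)]
  = 16.7 / [19.6·0.8039·(1.00·0.5948 − 0.8039·0.3581)]
  = 16.7 / 4.8370 = 3.453 m

z_c = 3.45 m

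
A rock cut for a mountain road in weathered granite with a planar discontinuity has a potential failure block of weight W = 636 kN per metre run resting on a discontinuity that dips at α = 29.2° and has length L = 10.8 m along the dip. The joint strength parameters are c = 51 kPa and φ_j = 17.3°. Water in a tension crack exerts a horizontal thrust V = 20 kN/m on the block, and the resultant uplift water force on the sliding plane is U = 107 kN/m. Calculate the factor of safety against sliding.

FS = 2.10

Resolving the block weight along and normal to the plane and applying the Mohr–Coulomb strength on the joint:
N' = W cosα − U − V sinα = 636·cos29.2° − 107 − 20·sin29.2° = 438.4 kN/m
Driving force T = W sinα + V cosα = 636·sin29.2° + 20·cos29.2° = 327.7 kN/m
Resisting force R = c·L + N'·tanφ_j = 51·10.8 + 438.4·tan17.3° = 550.8 + 136.6 = 687.4 kN/m
FS = R / T = 687.4 / 327.7 = 2.097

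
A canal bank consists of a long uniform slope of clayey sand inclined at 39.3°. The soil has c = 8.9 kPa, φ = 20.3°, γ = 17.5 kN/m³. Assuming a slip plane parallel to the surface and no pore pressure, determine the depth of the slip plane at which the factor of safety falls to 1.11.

z = 1.58 m

Setting FS = 1.11 in FS = [c + γz cos²β tanφ] / [γz sinβ cosβ] and solving for z:
z = c / [γ cosβ (FS·sinβ − cosβ·tanφ)]
  = 8.9 / [17.5·cos39.3°·(1.11·sin39.3° − cos39.3°·tan20.3°)]
  = 8.9 / [17.5·0.7738·(1.11·0.6334 − 0.7738·0.3699)]
  = 8.9 / 5.6444 = 1.577 m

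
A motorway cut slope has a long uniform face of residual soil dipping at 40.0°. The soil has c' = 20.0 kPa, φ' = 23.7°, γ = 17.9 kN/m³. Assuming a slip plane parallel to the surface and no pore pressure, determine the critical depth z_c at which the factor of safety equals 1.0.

z_c = 4.76 m

Setting FS = 1.00 in FS = [c' + γz cos²β tanφ'] / [γz sinβ cosβ] and solving for z:
z = c' / [γ cosβ (FS·sinβ − cosβ·tanφ')]
  = 20.0 / [17.9·cos40.0°·(1.00·sin40.0° − cos40.0°·tan23.7°)]
  = 20.0 / [17.9·0.7660·(1.00·0.6428 − 0.7660·0.4390)]
  = 20.0 / 4.2030 = 4.758 m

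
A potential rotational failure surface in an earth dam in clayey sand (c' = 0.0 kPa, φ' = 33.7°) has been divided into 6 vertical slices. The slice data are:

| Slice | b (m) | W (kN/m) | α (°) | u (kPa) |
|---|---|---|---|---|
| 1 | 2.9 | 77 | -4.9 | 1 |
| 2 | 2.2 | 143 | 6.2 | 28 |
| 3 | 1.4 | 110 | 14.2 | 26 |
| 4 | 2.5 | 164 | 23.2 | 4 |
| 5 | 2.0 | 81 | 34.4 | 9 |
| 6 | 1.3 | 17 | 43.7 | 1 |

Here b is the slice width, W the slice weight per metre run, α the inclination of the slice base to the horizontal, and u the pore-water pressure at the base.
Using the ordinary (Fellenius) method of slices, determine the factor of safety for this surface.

FS = 1.77

Ordinary method of slices: FS = Σ[c'·Δl_i + (W_i cosα_i − u_i·Δl_i)·tanφ'] / Σ W_i sinα_i, with Δl_i = b_i / cosα_i.
Slice 1: Δl = 2.9/cos(-4.9°) = 2.911 m; N'_1 = 77·cos(-4.9°) − 1·2.911 = 73.8; c'Δl = 0.00; W sinα = -6.6
Slice 2: Δl = 2.2/cos6.2° = 2.213 m; N'_2 = 143·cos6.2° − 28·2.213 = 80.2; c'Δl = 0.00; W sinα = 15.4
Slice 3: Δl = 1.4/cos14.2° = 1.444 m; N'_3 = 110·cos14.2° − 26·1.444 = 69.1; c'Δl = 0.00; W sinα = 27.0
Slice 4: Δl = 2.5/cos23.2° = 2.720 m; N'_4 = 164·cos23.2° − 4·2.720 = 139.9; c'Δl = 0.00; W sinα = 64.6
Slice 5: Δl = 2.0/cos34.4° = 2.424 m; N'_5 = 81·cos34.4° − 9·2.424 = 45.0; c'Δl = 0.00; W sinα = 45.8
Slice 6: Δl = 1.3/cos43.7° = 1.798 m; N'_6 = 17·cos43.7° − 1·1.798 = 10.5; c'Δl = 0.00; W sinα = 11.7
Σc'Δl = 0.0 kN/m; ΣN' = 418.5 kN/m; ΣW sinα = 158.0 kN/m
Resisting = 0.0 + 418.5·tan33.7° = 0.0 + 279.1 = 279.1 kN/m
FS = 279.1 / 158.0 = 1.767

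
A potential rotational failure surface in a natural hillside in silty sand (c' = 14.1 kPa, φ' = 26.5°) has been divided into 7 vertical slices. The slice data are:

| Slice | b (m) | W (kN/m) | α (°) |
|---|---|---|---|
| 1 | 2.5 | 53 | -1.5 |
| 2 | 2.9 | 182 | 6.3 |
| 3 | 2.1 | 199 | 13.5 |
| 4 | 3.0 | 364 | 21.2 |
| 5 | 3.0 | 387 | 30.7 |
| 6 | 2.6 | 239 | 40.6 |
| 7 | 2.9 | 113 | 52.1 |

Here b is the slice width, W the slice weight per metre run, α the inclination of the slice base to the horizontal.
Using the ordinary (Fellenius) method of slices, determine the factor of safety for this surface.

Ordinary method of slices: FS = Σ[c'·Δl_i + (W_i cosα_i)·tanφ'] / Σ W_i sinα_i, with Δl_i = b_i / cosα_i.
Slice 1: Δl = 2.5/cos(-1.5°) = 2.501 m; N'_1 = 53·cos(-1.5°) = 53.0; c'Δl = 35.26; W sinα = -1.4
Slice 2: Δl = 2.9/cos6.3° = 2.918 m; N'_2 = 182·cos6.3° = 180.9; c'Δl = 41.14; W sinα = 20.0
Slice 3: Δl = 2.1/cos13.5° = 2.160 m; N'_3 = 199·cos13.5° = 193.5; c'Δl = 30.45; W sinα = 46.5
Slice 4: Δl = 3.0/cos21.2° = 3.218 m; N'_4 = 364·cos21.2° = 339.4; c'Δl = 45.37; W sinα = 131.6
Slice 5: Δl = 3.0/cos30.7° = 3.489 m; N'_5 = 387·cos30.7° = 332.8; c'Δl = 49.19; W sinα = 197.6
Slice 6: Δl = 2.6/cos40.6° = 3.424 m; N'_6 = 239·cos40.6° = 181.5; c'Δl = 48.28; W sinα = 155.5
Slice 7: Δl = 2.9/cos52.1° = 4.721 m; N'_7 = 113·cos52.1° = 69.4; c'Δl = 66.57; W sinα = 89.2
Σc'Δl = 316.3 kN/m; ΣN' = 1350.4 kN/m; ΣW sinα = 639.0 kN/m
Resisting = 316.3 + 1350.4·tan26.5° = 316.3 + 673.3 = 989.5 kN/m
FS = 989.5 / 639.0 = 1.549

FS = 1.55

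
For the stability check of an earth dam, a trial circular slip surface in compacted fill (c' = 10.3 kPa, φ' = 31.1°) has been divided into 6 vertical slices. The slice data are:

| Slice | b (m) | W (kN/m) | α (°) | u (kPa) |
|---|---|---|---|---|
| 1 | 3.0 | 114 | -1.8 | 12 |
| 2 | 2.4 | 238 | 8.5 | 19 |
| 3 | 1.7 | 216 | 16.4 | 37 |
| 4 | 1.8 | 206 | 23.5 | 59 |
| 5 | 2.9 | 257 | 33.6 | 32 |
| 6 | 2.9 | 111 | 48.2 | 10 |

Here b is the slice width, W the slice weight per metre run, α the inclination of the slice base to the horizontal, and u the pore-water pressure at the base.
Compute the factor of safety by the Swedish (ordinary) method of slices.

Ordinary method of slices: FS = Σ[c'·Δl_i + (W_i cosα_i − u_i·Δl_i)·tanφ'] / Σ W_i sinα_i, with Δl_i = b_i / cosα_i.
Slice 1: Δl = 3.0/cos(-1.8°) = 3.001 m; N'_1 = 114·cos(-1.8°) − 12·3.001 = 77.9; c'Δl = 30.92; W sinα = -3.6
Slice 2: Δl = 2.4/cos8.5° = 2.427 m; N'_2 = 238·cos8.5° − 19·2.427 = 189.3; c'Δl = 24.99; W sinα = 35.2
Slice 3: Δl = 1.7/cos16.4° = 1.772 m; N'_3 = 216·cos16.4° − 37·1.772 = 141.6; c'Δl = 18.25; W sinα = 61.0
Slice 4: Δl = 1.8/cos23.5° = 1.963 m; N'_4 = 206·cos23.5° − 59·1.963 = 73.1; c'Δl = 20.22; W sinα = 82.1
Slice 5: Δl = 2.9/cos33.6° = 3.482 m; N'_5 = 257·cos33.6° − 32·3.482 = 102.6; c'Δl = 35.86; W sinα = 142.2
Slice 6: Δl = 2.9/cos48.2° = 4.351 m; N'_6 = 111·cos48.2° − 10·4.351 = 30.5; c'Δl = 44.81; W sinα = 82.7
Σc'Δl = 175.1 kN/m; ΣN' = 615.1 kN/m; ΣW sinα = 399.7 kN/m
Resisting = 175.1 + 615.1·tan31.1° = 175.1 + 371.0 = 546.1 kN/m
FS = 546.1 / 399.7 = 1.366

FS = 1.37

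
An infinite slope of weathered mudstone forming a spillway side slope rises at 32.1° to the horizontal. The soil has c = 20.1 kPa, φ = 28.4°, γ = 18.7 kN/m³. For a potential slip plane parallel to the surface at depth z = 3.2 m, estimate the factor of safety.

FS = 1.61

For an infinite slope with a slip plane parallel to the surface (no pore pressure): FS = [c + γz cos²β tanφ] / [γz sinβ cosβ].
γz = 18.7·3.2 = 59.84 kN/m²
Numerator = 20.1 + 59.84·cos²32.1°·tan28.4° = 20.1 + 59.84·0.7176·0.5407 = 43.319 kPa
Denominator = 59.84·sin32.1°·cos32.1° = 59.84·0.5314·0.8471 = 26.938 kPa
FS = 43.319 / 26.938 = 1.608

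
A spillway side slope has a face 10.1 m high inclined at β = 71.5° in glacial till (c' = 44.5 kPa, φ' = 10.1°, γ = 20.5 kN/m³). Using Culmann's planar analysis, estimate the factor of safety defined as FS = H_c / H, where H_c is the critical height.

H_c = (4c'/γ) · sinβ cosφ' / [1 − cos(β − φ')]
    = (4·44.5/20.5) · sin71.5°·cos10.1° / [1 − cos61.4°]
    = 8.683 · 0.9336 / 0.5213 = 15.55 m
FS = H_c / H = 15.55 / 10.1 = 1.540

FS = 1.54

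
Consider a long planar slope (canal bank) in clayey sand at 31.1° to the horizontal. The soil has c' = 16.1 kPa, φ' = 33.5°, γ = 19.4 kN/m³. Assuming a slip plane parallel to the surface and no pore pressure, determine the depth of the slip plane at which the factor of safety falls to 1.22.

Setting FS = 1.22 in FS = [c' + γz cos²β tanφ'] / [γz sinβ cosβ] and solving for z:
z = c' / [γ cosβ (FS·sinβ − cosβ·tanφ')]
  = 16.1 / [19.4·cos31.1°·(1.22·sin31.1° − cos31.1°·tan33.5°)]
  = 16.1 / [19.4·0.8563·(1.22·0.5165 − 0.8563·0.6619)]
  = 16.1 / 1.0535 = 15.282 m

z = 15.28 m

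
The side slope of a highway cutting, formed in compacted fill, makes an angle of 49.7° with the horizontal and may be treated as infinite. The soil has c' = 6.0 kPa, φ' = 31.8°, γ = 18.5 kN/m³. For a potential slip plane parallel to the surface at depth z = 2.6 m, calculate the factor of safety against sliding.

FS = 0.78

For an infinite slope with a slip plane parallel to the surface (no pore pressure): FS = [c' + γz cos²β tanφ'] / [γz sinβ cosβ].
γz = 18.5·2.6 = 48.10 kN/m²
Numerator = 6.0 + 48.10·cos²49.7°·tan31.8° = 6.0 + 48.10·0.4183·0.6200 = 18.476 kPa
Denominator = 48.10·sin49.7°·cos49.7° = 48.10·0.7627·0.6468 = 23.727 kPa
FS = 18.476 / 23.727 = 0.779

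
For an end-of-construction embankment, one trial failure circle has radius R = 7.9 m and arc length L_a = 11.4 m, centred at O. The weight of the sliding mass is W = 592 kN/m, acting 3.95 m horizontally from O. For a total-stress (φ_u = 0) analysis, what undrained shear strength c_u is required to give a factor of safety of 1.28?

c_u = 33.2 kPa

FS = c_u·L_a·R / (W·d), so c_u = FS·W·d / (L_a·R).
c_u = 1.28·592·3.95 / (11.40·7.9) = 2993.2 / 90.06 = 33.24 kPa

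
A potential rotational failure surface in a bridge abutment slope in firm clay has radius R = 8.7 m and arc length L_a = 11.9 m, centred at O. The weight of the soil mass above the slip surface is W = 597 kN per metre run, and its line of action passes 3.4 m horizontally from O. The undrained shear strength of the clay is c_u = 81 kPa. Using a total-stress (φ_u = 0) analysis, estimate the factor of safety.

Taking moments about the centre O, the resisting moment is provided by the undrained shear strength acting along the arc:
M_R = c_u·L_a·R = 81·11.90·8.7 = 8385.9 kN·m/m
M_D = W·d = 597·3.4 = 2029.8 kN·m/m
FS = M_R / M_D = 8385.9 / 2029.8 = 4.131

FS = 4.13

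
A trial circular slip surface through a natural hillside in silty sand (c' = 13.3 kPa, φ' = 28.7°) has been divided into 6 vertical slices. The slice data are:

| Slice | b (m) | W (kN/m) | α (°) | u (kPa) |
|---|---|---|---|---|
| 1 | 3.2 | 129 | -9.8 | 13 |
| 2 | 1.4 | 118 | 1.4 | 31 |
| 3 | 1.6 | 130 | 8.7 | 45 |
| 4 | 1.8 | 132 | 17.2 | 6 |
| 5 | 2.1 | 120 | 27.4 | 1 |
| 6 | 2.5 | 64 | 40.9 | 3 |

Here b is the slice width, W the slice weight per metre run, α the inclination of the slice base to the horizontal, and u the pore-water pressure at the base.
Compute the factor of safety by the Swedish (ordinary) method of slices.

Ordinary method of slices: FS = Σ[c'·Δl_i + (W_i cosα_i − u_i·Δl_i)·tanφ'] / Σ W_i sinα_i, with Δl_i = b_i / cosα_i.
Slice 1: Δl = 3.2/cos(-9.8°) = 3.247 m; N'_1 = 129·cos(-9.8°) − 13·3.247 = 84.9; c'Δl = 43.19; W sinα = -22.0
Slice 2: Δl = 1.4/cos1.4° = 1.400 m; N'_2 = 118·cos1.4° − 31·1.400 = 74.6; c'Δl = 18.63; W sinα = 2.9
Slice 3: Δl = 1.6/cos8.7° = 1.619 m; N'_3 = 130·cos8.7° − 45·1.619 = 55.7; c'Δl = 21.53; W sinα = 19.7
Slice 4: Δl = 1.8/cos17.2° = 1.884 m; N'_4 = 132·cos17.2° − 6·1.884 = 114.8; c'Δl = 25.06; W sinα = 39.0
Slice 5: Δl = 2.1/cos27.4° = 2.365 m; N'_5 = 120·cos27.4° − 1·2.365 = 104.2; c'Δl = 31.46; W sinα = 55.2
Slice 6: Δl = 2.5/cos40.9° = 3.308 m; N'_6 = 64·cos40.9° − 3·3.308 = 38.5; c'Δl = 43.99; W sinα = 41.9
Σc'Δl = 183.9 kN/m; ΣN' = 472.5 kN/m; ΣW sinα = 136.8 kN/m
Resisting = 183.9 + 472.5·tan28.7° = 183.9 + 258.7 = 442.6 kN/m
FS = 442.6 / 136.8 = 3.236

FS = 3.24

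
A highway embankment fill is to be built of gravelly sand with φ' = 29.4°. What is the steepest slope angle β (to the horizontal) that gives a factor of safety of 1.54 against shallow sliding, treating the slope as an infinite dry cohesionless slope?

β = 20.1°

For an infinite dry cohesionless slope FS = tanφ'/tanβ, so tanβ = tanφ' / FS.
tanβ = tan29.4° / 1.54 = 0.5635 / 1.54 = 0.3659
β = arctan(0.3659) = 20.10°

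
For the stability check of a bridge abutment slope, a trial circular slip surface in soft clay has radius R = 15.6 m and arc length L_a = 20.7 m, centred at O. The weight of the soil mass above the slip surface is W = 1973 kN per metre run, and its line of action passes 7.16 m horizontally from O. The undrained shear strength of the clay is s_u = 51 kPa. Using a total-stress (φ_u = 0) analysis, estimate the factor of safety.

FS = 1.17

Taking moments about the centre O, the resisting moment is provided by the undrained shear strength acting along the arc:
M_R = s_u·L_a·R = 51·20.70·15.6 = 16468.9 kN·m/m
M_D = W·d = 1973·7.16 = 14126.7 kN·m/m
FS = M_R / M_D = 16468.9 / 14126.7 = 1.166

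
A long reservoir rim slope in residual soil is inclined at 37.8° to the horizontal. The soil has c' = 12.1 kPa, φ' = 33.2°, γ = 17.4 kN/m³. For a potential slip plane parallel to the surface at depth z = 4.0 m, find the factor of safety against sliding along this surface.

FS = 1.20

For an infinite slope with a slip plane parallel to the surface (no pore pressure): FS = [c' + γz cos²β tanφ'] / [γz sinβ cosβ].
γz = 17.4·4.0 = 69.60 kN/m²
Numerator = 12.1 + 69.60·cos²37.8°·tan33.2° = 12.1 + 69.60·0.6243·0.6544 = 40.536 kPa
Denominator = 69.60·sin37.8°·cos37.8° = 69.60·0.6129·0.7902 = 33.707 kPa
FS = 40.536 / 33.707 = 1.203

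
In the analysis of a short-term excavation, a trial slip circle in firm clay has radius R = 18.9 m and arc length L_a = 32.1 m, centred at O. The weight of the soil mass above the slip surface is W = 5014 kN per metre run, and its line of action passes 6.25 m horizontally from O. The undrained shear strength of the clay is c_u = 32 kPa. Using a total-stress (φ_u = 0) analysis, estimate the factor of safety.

FS = 0.62

Taking moments about the centre O, the resisting moment is provided by the undrained shear strength acting along the arc:
M_R = c_u·L_a·R = 32·32.10·18.9 = 19414.1 kN·m/m
M_D = W·d = 5014·6.25 = 31337.5 kN·m/m
FS = M_R / M_D = 19414.1 / 31337.5 = 0.620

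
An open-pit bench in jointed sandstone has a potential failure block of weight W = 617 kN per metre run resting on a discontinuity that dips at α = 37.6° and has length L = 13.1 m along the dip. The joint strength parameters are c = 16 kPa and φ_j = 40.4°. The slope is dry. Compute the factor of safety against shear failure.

Resolving the block weight along and normal to the plane and applying the Mohr–Coulomb strength on the joint:
N' = W cosα = 617·cos37.6° = 488.8 kN/m
Driving force T = W sinα = 617·sin37.6° = 376.5 kN/m
Resisting force R = c·L + N'·tanφ_j = 16·13.1 + 488.8·tan40.4° = 209.6 + 416.0 = 625.6 kN/m
FS = R / T = 625.6 / 376.5 = 1.662

FS = 1.66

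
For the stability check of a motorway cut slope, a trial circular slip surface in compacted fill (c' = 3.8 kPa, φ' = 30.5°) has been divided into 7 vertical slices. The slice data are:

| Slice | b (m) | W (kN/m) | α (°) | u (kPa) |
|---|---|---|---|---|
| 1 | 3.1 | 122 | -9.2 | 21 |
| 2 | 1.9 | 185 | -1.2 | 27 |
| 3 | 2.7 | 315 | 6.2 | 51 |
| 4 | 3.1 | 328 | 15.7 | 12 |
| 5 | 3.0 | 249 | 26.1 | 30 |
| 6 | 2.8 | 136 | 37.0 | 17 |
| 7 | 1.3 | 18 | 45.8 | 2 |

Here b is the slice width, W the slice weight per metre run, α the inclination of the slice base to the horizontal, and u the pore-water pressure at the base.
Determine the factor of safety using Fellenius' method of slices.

FS = 1.84

Ordinary method of slices: FS = Σ[c'·Δl_i + (W_i cosα_i − u_i·Δl_i)·tanφ'] / Σ W_i sinα_i, with Δl_i = b_i / cosα_i.
Slice 1: Δl = 3.1/cos(-9.2°) = 3.140 m; N'_1 = 122·cos(-9.2°) − 21·3.140 = 54.5; c'Δl = 11.93; W sinα = -19.5
Slice 2: Δl = 1.9/cos(-1.2°) = 1.900 m; N'_2 = 185·cos(-1.2°) − 27·1.900 = 133.6; c'Δl = 7.22; W sinα = -3.9
Slice 3: Δl = 2.7/cos6.2° = 2.716 m; N'_3 = 315·cos6.2° − 51·2.716 = 174.6; c'Δl = 10.32; W sinα = 34.0
Slice 4: Δl = 3.1/cos15.7° = 3.220 m; N'_4 = 328·cos15.7° − 12·3.220 = 277.1; c'Δl = 12.24; W sinα = 88.8
Slice 5: Δl = 3.0/cos26.1° = 3.341 m; N'_5 = 249·cos26.1° − 30·3.341 = 123.4; c'Δl = 12.69; W sinα = 109.5
Slice 6: Δl = 2.8/cos37.0° = 3.506 m; N'_6 = 136·cos37.0° − 17·3.506 = 49.0; c'Δl = 13.32; W sinα = 81.8
Slice 7: Δl = 1.3/cos45.8° = 1.865 m; N'_7 = 18·cos45.8° − 2·1.865 = 8.8; c'Δl = 7.09; W sinα = 12.9
Σc'Δl = 74.8 kN/m; ΣN' = 821.1 kN/m; ΣW sinα = 303.7 kN/m
Resisting = 74.8 + 821.1·tan30.5° = 74.8 + 483.7 = 558.5 kN/m
FS = 558.5 / 303.7 = 1.839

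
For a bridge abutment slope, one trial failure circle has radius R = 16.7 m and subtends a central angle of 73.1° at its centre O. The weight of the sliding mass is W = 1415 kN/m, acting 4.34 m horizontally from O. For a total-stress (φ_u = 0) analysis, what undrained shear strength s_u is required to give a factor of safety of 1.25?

s_u = 21.6 kPa

FS = s_u·L_a·R / (W·d), so s_u = FS·W·d / (L_a·R).
Arc length L_a = R·θ = 16.7·(73.1°·π/180) = 16.7·1.2758 = 21.31 m
s_u = 1.25·1415·4.34 / (21.31·16.7) = 7676.4 / 355.82 = 21.57 kPa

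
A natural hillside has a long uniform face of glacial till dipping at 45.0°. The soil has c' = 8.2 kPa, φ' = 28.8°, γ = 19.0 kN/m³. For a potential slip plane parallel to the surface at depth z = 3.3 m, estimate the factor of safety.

FS = 0.81

For an infinite slope with a slip plane parallel to the surface (no pore pressure): FS = [c' + γz cos²β tanφ'] / [γz sinβ cosβ].
γz = 19.0·3.3 = 62.70 kN/m²
Numerator = 8.2 + 62.70·cos²45.0°·tan28.8° = 8.2 + 62.70·0.5000·0.5498 = 25.435 kPa
Denominator = 62.70·sin45.0°·cos45.0° = 62.70·0.7071·0.7071 = 31.350 kPa
FS = 25.435 / 31.350 = 0.811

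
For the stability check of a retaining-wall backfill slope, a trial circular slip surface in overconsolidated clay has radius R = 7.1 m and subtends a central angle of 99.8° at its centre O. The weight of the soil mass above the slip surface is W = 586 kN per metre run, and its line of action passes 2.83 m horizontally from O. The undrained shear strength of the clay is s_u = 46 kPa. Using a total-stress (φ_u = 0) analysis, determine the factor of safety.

Taking moments about the centre O, the resisting moment is provided by the undrained shear strength acting along the arc:
Arc length L_a = R·θ = 7.1·(99.8°·π/180) = 7.1·1.7418 = 12.37 m
M_R = s_u·L_a·R = 46·12.37·7.1 = 4039.1 kN·m/m
M_D = W·d = 586·2.83 = 1658.4 kN·m/m
FS = M_R / M_D = 4039.1 / 1658.4 = 2.436

FS = 2.44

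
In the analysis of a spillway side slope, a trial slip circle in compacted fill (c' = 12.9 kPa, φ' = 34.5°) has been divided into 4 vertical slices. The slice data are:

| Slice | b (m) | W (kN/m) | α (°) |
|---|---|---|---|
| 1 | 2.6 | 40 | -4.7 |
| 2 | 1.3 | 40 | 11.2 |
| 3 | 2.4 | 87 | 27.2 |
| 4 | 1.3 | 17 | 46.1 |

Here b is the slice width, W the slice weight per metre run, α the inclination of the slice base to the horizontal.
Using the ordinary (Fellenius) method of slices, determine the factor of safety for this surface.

Ordinary method of slices: FS = Σ[c'·Δl_i + (W_i cosα_i)·tanφ'] / Σ W_i sinα_i, with Δl_i = b_i / cosα_i.
Slice 1: Δl = 2.6/cos(-4.7°) = 2.609 m; N'_1 = 40·cos(-4.7°) = 39.9; c'Δl = 33.65; W sinα = -3.3
Slice 2: Δl = 1.3/cos11.2° = 1.325 m; N'_2 = 40·cos11.2° = 39.2; c'Δl = 17.10; W sinα = 7.8
Slice 3: Δl = 2.4/cos27.2° = 2.698 m; N'_3 = 87·cos27.2° = 77.4; c'Δl = 34.81; W sinα = 39.8
Slice 4: Δl = 1.3/cos46.1° = 1.875 m; N'_4 = 17·cos46.1° = 11.8; c'Δl = 24.19; W sinα = 12.2
Σc'Δl = 109.7 kN/m; ΣN' = 168.3 kN/m; ΣW sinα = 56.5 kN/m
Resisting = 109.7 + 168.3·tan34.5° = 109.7 + 115.6 = 225.4 kN/m
FS = 225.4 / 56.5 = 3.989

FS = 3.99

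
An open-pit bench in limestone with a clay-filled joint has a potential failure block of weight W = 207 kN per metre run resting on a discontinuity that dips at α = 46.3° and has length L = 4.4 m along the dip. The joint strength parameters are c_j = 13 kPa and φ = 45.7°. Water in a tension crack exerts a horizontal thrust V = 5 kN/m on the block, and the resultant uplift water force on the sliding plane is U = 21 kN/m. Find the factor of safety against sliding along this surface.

Resolving the block weight along and normal to the plane and applying the Mohr–Coulomb strength on the joint:
N' = W cosα − U − V sinα = 207·cos46.3° − 21 − 5·sin46.3° = 118.4 kN/m
Driving force T = W sinα + V cosα = 207·sin46.3° + 5·cos46.3° = 153.1 kN/m
Resisting force R = c_j·L + N'·tanφ = 13·4.4 + 118.4·tan45.7° = 57.2 + 121.3 = 178.5 kN/m
FS = R / T = 178.5 / 153.1 = 1.166

FS = 1.17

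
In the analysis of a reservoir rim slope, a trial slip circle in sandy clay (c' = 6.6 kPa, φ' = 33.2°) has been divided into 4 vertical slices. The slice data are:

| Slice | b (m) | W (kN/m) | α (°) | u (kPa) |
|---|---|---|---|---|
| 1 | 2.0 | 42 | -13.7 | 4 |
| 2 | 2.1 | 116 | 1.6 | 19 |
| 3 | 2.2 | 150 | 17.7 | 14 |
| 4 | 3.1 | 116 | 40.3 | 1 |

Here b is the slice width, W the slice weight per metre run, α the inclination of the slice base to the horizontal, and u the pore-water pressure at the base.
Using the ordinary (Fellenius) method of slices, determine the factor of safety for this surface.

FS = 2.35

Ordinary method of slices: FS = Σ[c'·Δl_i + (W_i cosα_i − u_i·Δl_i)·tanφ'] / Σ W_i sinα_i, with Δl_i = b_i / cosα_i.
Slice 1: Δl = 2.0/cos(-13.7°) = 2.059 m; N'_1 = 42·cos(-13.7°) − 4·2.059 = 32.6; c'Δl = 13.59; W sinα = -9.9
Slice 2: Δl = 2.1/cos1.6° = 2.101 m; N'_2 = 116·cos1.6° − 19·2.101 = 76.0; c'Δl = 13.87; W sinα = 3.2
Slice 3: Δl = 2.2/cos17.7° = 2.309 m; N'_3 = 150·cos17.7° − 14·2.309 = 110.6; c'Δl = 15.24; W sinα = 45.6
Slice 4: Δl = 3.1/cos40.3° = 4.065 m; N'_4 = 116·cos40.3° − 1·4.065 = 84.4; c'Δl = 26.83; W sinα = 75.0
Σc'Δl = 69.5 kN/m; ΣN' = 303.6 kN/m; ΣW sinα = 113.9 kN/m
Resisting = 69.5 + 303.6·tan33.2° = 69.5 + 198.7 = 268.2 kN/m
FS = 268.2 / 113.9 = 2.354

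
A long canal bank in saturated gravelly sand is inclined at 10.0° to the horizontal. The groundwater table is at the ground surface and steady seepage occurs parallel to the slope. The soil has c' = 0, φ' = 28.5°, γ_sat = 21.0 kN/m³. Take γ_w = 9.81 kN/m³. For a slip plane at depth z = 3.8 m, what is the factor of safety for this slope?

With seepage parallel to the slope and the water table at the surface, the effective normal stress on the slip plane uses the buoyant unit weight γ' = γ_sat − γ_w while the driving shear stress uses γ_sat:
FS = [c' + γ' z cos²β tanφ'] / [γ_sat z sinβ cosβ]
(For c' = 0 this reduces to FS = (γ'/γ_sat)·tanφ'/tanβ.)
γ' = 21.0 − 9.81 = 11.19 kN/m³
Numerator = 0.0 + 11.19·3.8·cos²10.0°·tan28.5° = 0.0 + 11.19·3.8·0.9698·0.5430 = 22.391 kPa
Denominator = 21.0·3.8·sin10.0°·cos10.0° = 21.0·3.8·0.1736·0.9848 = 13.647 kPa
FS = 22.391 / 13.647 = 1.641

FS = 1.64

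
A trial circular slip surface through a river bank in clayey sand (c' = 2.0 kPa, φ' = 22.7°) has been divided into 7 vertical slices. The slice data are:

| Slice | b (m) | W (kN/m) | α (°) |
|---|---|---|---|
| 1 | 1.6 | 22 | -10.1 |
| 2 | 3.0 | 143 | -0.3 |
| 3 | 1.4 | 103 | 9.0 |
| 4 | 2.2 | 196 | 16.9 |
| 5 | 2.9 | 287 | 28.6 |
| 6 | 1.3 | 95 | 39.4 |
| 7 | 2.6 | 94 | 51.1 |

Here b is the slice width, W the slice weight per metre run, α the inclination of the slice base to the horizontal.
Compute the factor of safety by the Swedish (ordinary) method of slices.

Ordinary method of slices: FS = Σ[c'·Δl_i + (W_i cosα_i)·tanφ'] / Σ W_i sinα_i, with Δl_i = b_i / cosα_i.
Slice 1: Δl = 1.6/cos(-10.1°) = 1.625 m; N'_1 = 22·cos(-10.1°) = 21.7; c'Δl = 3.25; W sinα = -3.9
Slice 2: Δl = 3.0/cos(-0.3°) = 3.000 m; N'_2 = 143·cos(-0.3°) = 143.0; c'Δl = 6.00; W sinα = -0.7
Slice 3: Δl = 1.4/cos9.0° = 1.417 m; N'_3 = 103·cos9.0° = 101.7; c'Δl = 2.83; W sinα = 16.1
Slice 4: Δl = 2.2/cos16.9° = 2.299 m; N'_4 = 196·cos16.9° = 187.5; c'Δl = 4.60; W sinα = 57.0
Slice 5: Δl = 2.9/cos28.6° = 3.303 m; N'_5 = 287·cos28.6° = 252.0; c'Δl = 6.61; W sinα = 137.4
Slice 6: Δl = 1.3/cos39.4° = 1.682 m; N'_6 = 95·cos39.4° = 73.4; c'Δl = 3.36; W sinα = 60.3
Slice 7: Δl = 2.6/cos51.1° = 4.140 m; N'_7 = 94·cos51.1° = 59.0; c'Δl = 8.28; W sinα = 73.2
Σc'Δl = 34.9 kN/m; ΣN' = 838.3 kN/m; ΣW sinα = 339.3 kN/m
Resisting = 34.9 + 838.3·tan22.7° = 34.9 + 350.7 = 385.6 kN/m
FS = 385.6 / 339.3 = 1.136

FS = 1.14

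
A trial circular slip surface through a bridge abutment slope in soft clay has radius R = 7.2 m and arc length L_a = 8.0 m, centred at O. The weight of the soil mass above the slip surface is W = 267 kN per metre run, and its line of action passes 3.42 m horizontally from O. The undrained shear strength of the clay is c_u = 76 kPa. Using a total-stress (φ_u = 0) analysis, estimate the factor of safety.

Taking moments about the centre O, the resisting moment is provided by the undrained shear strength acting along the arc:
M_R = c_u·L_a·R = 76·8.00·7.2 = 4377.6 kN·m/m
M_D = W·d = 267·3.42 = 913.1 kN·m/m
FS = M_R / M_D = 4377.6 / 913.1 = 4.794

FS = 4.79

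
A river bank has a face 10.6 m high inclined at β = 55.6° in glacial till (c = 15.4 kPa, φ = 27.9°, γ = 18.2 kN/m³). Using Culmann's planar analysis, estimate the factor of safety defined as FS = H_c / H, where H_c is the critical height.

H_c = (4c/γ) · sinβ cosφ / [1 − cos(β − φ)]
    = (4·15.4/18.2) · sin55.6°·cos27.9° / [1 − cos27.7°]
    = 3.385 · 0.7292 / 0.1146 = 21.54 m
FS = H_c / H = 21.54 / 10.6 = 2.032

FS = 2.03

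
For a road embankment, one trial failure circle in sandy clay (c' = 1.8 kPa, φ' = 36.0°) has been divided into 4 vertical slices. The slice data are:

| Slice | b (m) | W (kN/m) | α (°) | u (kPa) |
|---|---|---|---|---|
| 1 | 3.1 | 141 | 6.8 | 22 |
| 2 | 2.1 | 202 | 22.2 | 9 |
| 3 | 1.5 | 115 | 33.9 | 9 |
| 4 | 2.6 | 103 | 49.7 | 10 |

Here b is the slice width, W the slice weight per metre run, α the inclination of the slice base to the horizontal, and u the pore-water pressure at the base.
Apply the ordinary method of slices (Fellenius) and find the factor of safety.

Ordinary method of slices: FS = Σ[c'·Δl_i + (W_i cosα_i − u_i·Δl_i)·tanφ'] / Σ W_i sinα_i, with Δl_i = b_i / cosα_i.
Slice 1: Δl = 3.1/cos6.8° = 3.122 m; N'_1 = 141·cos6.8° − 22·3.122 = 71.3; c'Δl = 5.62; W sinα = 16.7
Slice 2: Δl = 2.1/cos22.2° = 2.268 m; N'_2 = 202·cos22.2° − 9·2.268 = 166.6; c'Δl = 4.08; W sinα = 76.3
Slice 3: Δl = 1.5/cos33.9° = 1.807 m; N'_3 = 115·cos33.9° − 9·1.807 = 79.2; c'Δl = 3.25; W sinα = 64.1
Slice 4: Δl = 2.6/cos49.7° = 4.020 m; N'_4 = 103·cos49.7° − 10·4.020 = 26.4; c'Δl = 7.24; W sinα = 78.6
Σc'Δl = 20.2 kN/m; ΣN' = 343.5 kN/m; ΣW sinα = 235.7 kN/m
Resisting = 20.2 + 343.5·tan36.0° = 20.2 + 249.6 = 269.8 kN/m
FS = 269.8 / 235.7 = 1.145

FS = 1.14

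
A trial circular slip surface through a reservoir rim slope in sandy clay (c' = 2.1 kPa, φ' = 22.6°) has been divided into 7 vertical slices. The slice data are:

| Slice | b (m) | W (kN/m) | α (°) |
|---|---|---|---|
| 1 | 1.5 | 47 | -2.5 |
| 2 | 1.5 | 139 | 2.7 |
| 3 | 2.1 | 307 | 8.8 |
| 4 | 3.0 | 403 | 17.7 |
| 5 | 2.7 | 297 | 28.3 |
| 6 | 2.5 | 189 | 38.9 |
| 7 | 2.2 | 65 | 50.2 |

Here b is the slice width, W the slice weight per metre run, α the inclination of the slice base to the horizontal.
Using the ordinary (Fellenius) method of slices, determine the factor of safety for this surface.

Ordinary method of slices: FS = Σ[c'·Δl_i + (W_i cosα_i)·tanφ'] / Σ W_i sinα_i, with Δl_i = b_i / cosα_i.
Slice 1: Δl = 1.5/cos(-2.5°) = 1.501 m; N'_1 = 47·cos(-2.5°) = 47.0; c'Δl = 3.15; W sinα = -2.1
Slice 2: Δl = 1.5/cos2.7° = 1.502 m; N'_2 = 139·cos2.7° = 138.8; c'Δl = 3.15; W sinα = 6.5
Slice 3: Δl = 2.1/cos8.8° = 2.125 m; N'_3 = 307·cos8.8° = 303.4; c'Δl = 4.46; W sinα = 47.0
Slice 4: Δl = 3.0/cos17.7° = 3.149 m; N'_4 = 403·cos17.7° = 383.9; c'Δl = 6.61; W sinα = 122.5
Slice 5: Δl = 2.7/cos28.3° = 3.067 m; N'_5 = 297·cos28.3° = 261.5; c'Δl = 6.44; W sinα = 140.8
Slice 6: Δl = 2.5/cos38.9° = 3.212 m; N'_6 = 189·cos38.9° = 147.1; c'Δl = 6.75; W sinα = 118.7
Slice 7: Δl = 2.2/cos50.2° = 3.437 m; N'_7 = 65·cos50.2° = 41.6; c'Δl = 7.22; W sinα = 49.9
Σc'Δl = 37.8 kN/m; ΣN' = 1323.3 kN/m; ΣW sinα = 483.4 kN/m
Resisting = 37.8 + 1323.3·tan22.6° = 37.8 + 550.8 = 588.6 kN/m
FS = 588.6 / 483.4 = 1.218

FS = 1.22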